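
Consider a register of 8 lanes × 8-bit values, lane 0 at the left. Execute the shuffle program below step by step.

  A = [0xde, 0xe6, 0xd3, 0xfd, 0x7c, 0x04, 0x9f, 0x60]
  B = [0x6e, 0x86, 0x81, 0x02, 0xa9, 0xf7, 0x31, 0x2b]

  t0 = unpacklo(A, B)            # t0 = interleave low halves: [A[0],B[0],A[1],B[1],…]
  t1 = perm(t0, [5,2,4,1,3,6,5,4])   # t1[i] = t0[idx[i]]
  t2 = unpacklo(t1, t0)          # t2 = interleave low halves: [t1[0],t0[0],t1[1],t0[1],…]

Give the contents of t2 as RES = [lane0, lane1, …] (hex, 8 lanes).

RES = [ 0x81  0xde  0xe6  0x6e  0xd3  0xe6  0x6e  0x86 ]

  t0: de 6e e6 86 d3 81 fd 02
  t1: 81 e6 d3 6e 86 fd 81 d3
  t2: 81 de e6 6e d3 e6 6e 86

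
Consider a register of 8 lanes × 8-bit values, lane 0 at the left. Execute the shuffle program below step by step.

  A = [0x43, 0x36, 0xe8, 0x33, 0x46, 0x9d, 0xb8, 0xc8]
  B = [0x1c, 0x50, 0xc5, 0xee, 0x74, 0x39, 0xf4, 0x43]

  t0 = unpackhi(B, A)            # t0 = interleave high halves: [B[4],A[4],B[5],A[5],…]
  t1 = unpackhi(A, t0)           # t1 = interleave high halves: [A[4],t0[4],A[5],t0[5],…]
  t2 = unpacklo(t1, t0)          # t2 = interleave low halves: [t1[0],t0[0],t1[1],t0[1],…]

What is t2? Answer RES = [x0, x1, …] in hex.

RES = [ 0x46  0x74  0xf4  0x46  0x9d  0x39  0xb8  0x9d ]

t0 = [0x74, 0x46, 0x39, 0x9d, 0xf4, 0xb8, 0x43, 0xc8]
t1 = [0x46, 0xf4, 0x9d, 0xb8, 0xb8, 0x43, 0xc8, 0xc8]
t2 = [0x46, 0x74, 0xf4, 0x46, 0x9d, 0x39, 0xb8, 0x9d]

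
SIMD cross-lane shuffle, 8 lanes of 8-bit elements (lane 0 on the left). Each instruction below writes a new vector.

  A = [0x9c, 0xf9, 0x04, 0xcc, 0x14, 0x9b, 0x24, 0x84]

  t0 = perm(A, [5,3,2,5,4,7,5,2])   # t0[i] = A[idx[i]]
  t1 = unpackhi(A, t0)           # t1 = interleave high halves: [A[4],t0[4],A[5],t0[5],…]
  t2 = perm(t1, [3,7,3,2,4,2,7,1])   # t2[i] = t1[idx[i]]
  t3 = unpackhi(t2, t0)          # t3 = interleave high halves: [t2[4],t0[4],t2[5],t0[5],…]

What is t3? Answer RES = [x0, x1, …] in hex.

→ t0 |9b|cc|04|9b|14|84|9b|04|
→ t1 |14|14|9b|84|24|9b|84|04|
→ t2 |84|04|84|9b|24|9b|04|14|
→ t3 |24|14|9b|84|04|9b|14|04|

RES = [ 0x24  0x14  0x9b  0x84  0x04  0x9b  0x14  0x04 ]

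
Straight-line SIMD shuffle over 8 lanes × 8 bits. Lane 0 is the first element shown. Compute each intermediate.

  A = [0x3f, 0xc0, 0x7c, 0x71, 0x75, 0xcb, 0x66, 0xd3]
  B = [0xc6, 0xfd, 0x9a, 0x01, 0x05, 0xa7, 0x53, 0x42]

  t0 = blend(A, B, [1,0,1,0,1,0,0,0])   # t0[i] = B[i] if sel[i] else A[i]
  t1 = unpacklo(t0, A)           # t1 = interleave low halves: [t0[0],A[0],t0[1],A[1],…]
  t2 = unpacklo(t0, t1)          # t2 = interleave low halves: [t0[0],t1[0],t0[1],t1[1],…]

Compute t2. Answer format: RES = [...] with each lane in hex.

RES = [ 0xc6  0xc6  0xc0  0x3f  0x9a  0xc0  0x71  0xc0 ]

→ t0 |c6|c0|9a|71|05|cb|66|d3|
→ t1 |c6|3f|c0|c0|9a|7c|71|71|
→ t2 |c6|c6|c0|3f|9a|c0|71|c0|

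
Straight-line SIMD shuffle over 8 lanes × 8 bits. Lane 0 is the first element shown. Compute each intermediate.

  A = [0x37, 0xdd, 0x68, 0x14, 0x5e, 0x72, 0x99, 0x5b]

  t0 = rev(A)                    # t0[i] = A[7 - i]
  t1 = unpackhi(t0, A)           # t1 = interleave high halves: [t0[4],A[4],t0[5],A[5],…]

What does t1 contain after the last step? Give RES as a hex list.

  t0: 5b 99 72 5e 14 68 dd 37
  t1: 14 5e 68 72 dd 99 37 5b

RES = [ 0x14  0x5e  0x68  0x72  0xdd  0x99  0x37  0x5b ]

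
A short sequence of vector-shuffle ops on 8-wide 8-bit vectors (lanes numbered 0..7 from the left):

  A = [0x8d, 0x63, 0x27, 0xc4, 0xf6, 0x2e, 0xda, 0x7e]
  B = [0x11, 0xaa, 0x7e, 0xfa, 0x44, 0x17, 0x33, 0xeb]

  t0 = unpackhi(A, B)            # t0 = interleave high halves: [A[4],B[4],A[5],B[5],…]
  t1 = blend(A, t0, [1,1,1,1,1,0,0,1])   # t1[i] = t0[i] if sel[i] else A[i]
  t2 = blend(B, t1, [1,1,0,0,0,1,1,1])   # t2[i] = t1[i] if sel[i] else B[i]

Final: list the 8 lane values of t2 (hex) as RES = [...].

t0 = [0xf6, 0x44, 0x2e, 0x17, 0xda, 0x33, 0x7e, 0xeb]
t1 = [0xf6, 0x44, 0x2e, 0x17, 0xda, 0x2e, 0xda, 0xeb]
t2 = [0xf6, 0x44, 0x7e, 0xfa, 0x44, 0x2e, 0xda, 0xeb]

RES = [ 0xf6  0x44  0x7e  0xfa  0x44  0x2e  0xda  0xeb ]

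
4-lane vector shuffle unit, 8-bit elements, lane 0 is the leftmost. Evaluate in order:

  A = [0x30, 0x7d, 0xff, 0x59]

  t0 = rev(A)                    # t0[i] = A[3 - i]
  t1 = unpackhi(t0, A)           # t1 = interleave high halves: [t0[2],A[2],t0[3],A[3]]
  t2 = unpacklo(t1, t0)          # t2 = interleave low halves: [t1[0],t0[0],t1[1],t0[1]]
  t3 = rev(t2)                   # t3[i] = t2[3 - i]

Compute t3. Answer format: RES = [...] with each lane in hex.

RES = [ 0xff  0xff  0x59  0x7d ]

t0 = [0x59, 0xff, 0x7d, 0x30]
t1 = [0x7d, 0xff, 0x30, 0x59]
t2 = [0x7d, 0x59, 0xff, 0xff]
t3 = [0xff, 0xff, 0x59, 0x7d]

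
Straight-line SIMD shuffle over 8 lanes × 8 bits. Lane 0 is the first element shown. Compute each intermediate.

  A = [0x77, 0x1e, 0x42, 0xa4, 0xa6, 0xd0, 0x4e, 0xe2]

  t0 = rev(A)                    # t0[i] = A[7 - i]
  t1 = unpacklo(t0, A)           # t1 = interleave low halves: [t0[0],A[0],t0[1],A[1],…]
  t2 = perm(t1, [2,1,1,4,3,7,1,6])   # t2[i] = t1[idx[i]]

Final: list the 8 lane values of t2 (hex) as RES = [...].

RES = [0x4e, 0x77, 0x77, 0xd0, 0x1e, 0xa4, 0x77, 0xa6]

t0 = [0xe2, 0x4e, 0xd0, 0xa6, 0xa4, 0x42, 0x1e, 0x77]
t1 = [0xe2, 0x77, 0x4e, 0x1e, 0xd0, 0x42, 0xa6, 0xa4]
t2 = [0x4e, 0x77, 0x77, 0xd0, 0x1e, 0xa4, 0x77, 0xa6]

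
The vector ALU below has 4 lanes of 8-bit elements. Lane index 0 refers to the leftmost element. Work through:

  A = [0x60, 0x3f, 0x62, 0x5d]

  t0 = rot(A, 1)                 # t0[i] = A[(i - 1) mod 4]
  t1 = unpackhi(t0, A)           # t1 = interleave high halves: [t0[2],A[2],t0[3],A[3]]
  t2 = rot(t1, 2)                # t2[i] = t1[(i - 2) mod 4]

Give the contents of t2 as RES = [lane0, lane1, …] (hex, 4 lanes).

RES = [0x62, 0x5d, 0x3f, 0x62]

  t0: 5d 60 3f 62
  t1: 3f 62 62 5d
  t2: 62 5d 3f 62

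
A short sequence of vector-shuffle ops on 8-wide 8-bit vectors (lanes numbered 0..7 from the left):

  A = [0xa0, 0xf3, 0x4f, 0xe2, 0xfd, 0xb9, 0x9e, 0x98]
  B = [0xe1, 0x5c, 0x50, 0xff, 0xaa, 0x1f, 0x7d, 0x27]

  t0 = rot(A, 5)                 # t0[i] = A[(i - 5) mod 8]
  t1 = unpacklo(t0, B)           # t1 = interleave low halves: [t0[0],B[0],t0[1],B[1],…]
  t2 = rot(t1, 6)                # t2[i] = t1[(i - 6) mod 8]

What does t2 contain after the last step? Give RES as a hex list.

t0 = [0xe2, 0xfd, 0xb9, 0x9e, 0x98, 0xa0, 0xf3, 0x4f]
t1 = [0xe2, 0xe1, 0xfd, 0x5c, 0xb9, 0x50, 0x9e, 0xff]
t2 = [0xfd, 0x5c, 0xb9, 0x50, 0x9e, 0xff, 0xe2, 0xe1]

RES = [0xfd, 0x5c, 0xb9, 0x50, 0x9e, 0xff, 0xe2, 0xe1]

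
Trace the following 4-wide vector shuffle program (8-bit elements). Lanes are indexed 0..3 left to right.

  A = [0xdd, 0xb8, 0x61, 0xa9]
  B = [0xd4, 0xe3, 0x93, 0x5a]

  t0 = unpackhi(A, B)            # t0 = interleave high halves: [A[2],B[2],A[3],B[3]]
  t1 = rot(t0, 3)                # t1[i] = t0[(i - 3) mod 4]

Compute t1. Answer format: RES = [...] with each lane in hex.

  t0: 61 93 a9 5a
  t1: 93 a9 5a 61

RES = [ 0x93  0xa9  0x5a  0x61 ]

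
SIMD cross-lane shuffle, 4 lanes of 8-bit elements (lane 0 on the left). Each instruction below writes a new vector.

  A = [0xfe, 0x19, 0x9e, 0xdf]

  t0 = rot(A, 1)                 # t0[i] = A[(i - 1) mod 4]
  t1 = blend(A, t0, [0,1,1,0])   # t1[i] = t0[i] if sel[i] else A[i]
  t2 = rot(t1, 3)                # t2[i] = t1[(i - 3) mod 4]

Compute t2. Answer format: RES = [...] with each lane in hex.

RES = [ 0xfe  0x19  0xdf  0xfe ]

t0 = [0xdf, 0xfe, 0x19, 0x9e]
t1 = [0xfe, 0xfe, 0x19, 0xdf]
t2 = [0xfe, 0x19, 0xdf, 0xfe]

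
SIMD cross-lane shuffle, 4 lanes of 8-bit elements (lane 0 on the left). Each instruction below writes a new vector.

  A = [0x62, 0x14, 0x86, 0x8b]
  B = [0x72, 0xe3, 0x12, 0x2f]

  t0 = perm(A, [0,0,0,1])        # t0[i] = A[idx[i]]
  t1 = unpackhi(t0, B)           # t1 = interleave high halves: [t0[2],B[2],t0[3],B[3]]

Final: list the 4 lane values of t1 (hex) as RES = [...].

RES = [ 0x62  0x12  0x14  0x2f ]

t0 = [0x62, 0x62, 0x62, 0x14]
t1 = [0x62, 0x12, 0x14, 0x2f]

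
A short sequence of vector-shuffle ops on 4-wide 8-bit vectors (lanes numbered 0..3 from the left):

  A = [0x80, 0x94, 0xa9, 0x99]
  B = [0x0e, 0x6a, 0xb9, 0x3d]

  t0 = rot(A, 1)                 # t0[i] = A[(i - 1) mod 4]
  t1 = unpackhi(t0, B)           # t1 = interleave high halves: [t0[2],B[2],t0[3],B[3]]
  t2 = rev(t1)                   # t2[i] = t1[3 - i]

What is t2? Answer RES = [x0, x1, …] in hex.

t0 = [0x99, 0x80, 0x94, 0xa9]
t1 = [0x94, 0xb9, 0xa9, 0x3d]
t2 = [0x3d, 0xa9, 0xb9, 0x94]

RES = [ 0x3d  0xa9  0xb9  0x94 ]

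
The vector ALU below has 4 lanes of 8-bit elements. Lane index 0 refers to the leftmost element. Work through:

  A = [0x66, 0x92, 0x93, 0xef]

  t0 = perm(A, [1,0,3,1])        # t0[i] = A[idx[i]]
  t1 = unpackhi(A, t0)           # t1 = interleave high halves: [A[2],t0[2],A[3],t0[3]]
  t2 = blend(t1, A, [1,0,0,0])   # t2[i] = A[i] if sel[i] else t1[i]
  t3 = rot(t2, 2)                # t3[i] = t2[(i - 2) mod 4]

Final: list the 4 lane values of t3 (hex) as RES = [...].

→ t0 |92|66|ef|92|
→ t1 |93|ef|ef|92|
→ t2 |66|ef|ef|92|
→ t3 |ef|92|66|ef|

RES = [0xef, 0x92, 0x66, 0xef]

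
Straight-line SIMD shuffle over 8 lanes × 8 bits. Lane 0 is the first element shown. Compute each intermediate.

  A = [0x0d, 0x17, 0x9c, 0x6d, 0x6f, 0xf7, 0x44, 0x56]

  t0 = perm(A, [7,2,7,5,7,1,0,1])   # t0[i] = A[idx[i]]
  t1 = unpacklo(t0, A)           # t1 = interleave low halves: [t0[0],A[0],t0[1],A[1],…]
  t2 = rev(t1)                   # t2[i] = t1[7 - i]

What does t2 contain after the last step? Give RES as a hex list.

RES = [0x6d, 0xf7, 0x9c, 0x56, 0x17, 0x9c, 0x0d, 0x56]

  t0: 56 9c 56 f7 56 17 0d 17
  t1: 56 0d 9c 17 56 9c f7 6d
  t2: 6d f7 9c 56 17 9c 0d 56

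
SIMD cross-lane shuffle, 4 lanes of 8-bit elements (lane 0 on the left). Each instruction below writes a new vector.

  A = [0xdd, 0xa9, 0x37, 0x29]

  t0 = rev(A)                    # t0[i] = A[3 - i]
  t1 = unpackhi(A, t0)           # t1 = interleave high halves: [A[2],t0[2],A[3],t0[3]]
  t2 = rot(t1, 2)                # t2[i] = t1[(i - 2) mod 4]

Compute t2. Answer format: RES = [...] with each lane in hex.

RES = [ 0x29  0xdd  0x37  0xa9 ]

→ t0 |29|37|a9|dd|
→ t1 |37|a9|29|dd|
→ t2 |29|dd|37|a9|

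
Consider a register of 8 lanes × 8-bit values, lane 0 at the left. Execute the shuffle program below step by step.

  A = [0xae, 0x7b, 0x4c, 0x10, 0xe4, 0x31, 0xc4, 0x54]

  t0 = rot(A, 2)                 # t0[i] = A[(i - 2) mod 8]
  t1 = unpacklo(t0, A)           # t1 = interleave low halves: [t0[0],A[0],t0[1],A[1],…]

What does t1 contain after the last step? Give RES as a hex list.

RES = [ 0xc4  0xae  0x54  0x7b  0xae  0x4c  0x7b  0x10 ]

t0 = [0xc4, 0x54, 0xae, 0x7b, 0x4c, 0x10, 0xe4, 0x31]
t1 = [0xc4, 0xae, 0x54, 0x7b, 0xae, 0x4c, 0x7b, 0x10]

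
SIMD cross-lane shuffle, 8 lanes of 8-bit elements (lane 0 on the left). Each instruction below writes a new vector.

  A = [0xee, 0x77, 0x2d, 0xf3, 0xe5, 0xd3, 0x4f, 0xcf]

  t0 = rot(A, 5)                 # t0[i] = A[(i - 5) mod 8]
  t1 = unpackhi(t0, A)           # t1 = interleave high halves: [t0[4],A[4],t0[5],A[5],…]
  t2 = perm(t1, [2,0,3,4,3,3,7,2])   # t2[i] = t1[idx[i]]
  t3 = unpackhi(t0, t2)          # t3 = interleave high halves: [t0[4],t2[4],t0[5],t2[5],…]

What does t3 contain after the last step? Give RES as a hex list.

t0 = [0xf3, 0xe5, 0xd3, 0x4f, 0xcf, 0xee, 0x77, 0x2d]
t1 = [0xcf, 0xe5, 0xee, 0xd3, 0x77, 0x4f, 0x2d, 0xcf]
t2 = [0xee, 0xcf, 0xd3, 0x77, 0xd3, 0xd3, 0xcf, 0xee]
t3 = [0xcf, 0xd3, 0xee, 0xd3, 0x77, 0xcf, 0x2d, 0xee]

RES = [ 0xcf  0xd3  0xee  0xd3  0x77  0xcf  0x2d  0xee ]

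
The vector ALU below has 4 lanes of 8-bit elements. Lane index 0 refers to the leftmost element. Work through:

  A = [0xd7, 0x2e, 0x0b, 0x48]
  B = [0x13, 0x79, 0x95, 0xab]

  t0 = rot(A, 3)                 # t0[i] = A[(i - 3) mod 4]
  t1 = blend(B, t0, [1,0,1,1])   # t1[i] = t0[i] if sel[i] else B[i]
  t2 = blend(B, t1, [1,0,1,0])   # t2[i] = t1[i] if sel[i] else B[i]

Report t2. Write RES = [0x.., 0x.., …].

  t0: 2e 0b 48 d7
  t1: 2e 79 48 d7
  t2: 2e 79 48 ab

RES = [0x2e, 0x79, 0x48, 0xab]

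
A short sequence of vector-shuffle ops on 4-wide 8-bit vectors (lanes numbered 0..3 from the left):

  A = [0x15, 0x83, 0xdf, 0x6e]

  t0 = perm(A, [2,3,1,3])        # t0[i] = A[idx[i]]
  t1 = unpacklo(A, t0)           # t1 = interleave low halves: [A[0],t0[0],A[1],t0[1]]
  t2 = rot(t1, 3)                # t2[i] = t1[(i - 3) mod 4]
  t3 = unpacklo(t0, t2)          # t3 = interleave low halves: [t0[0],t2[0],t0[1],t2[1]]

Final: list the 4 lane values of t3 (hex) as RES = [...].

t0 = [0xdf, 0x6e, 0x83, 0x6e]
t1 = [0x15, 0xdf, 0x83, 0x6e]
t2 = [0xdf, 0x83, 0x6e, 0x15]
t3 = [0xdf, 0xdf, 0x6e, 0x83]

RES = [ 0xdf  0xdf  0x6e  0x83 ]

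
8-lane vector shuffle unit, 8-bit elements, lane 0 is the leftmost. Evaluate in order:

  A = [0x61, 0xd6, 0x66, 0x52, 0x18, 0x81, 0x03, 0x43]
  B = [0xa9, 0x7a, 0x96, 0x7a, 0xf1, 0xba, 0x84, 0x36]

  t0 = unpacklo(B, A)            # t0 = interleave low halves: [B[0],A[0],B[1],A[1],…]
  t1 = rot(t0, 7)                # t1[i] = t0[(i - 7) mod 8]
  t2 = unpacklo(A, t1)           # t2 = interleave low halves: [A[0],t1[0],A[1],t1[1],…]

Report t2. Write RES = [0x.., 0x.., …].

→ t0 |a9|61|7a|d6|96|66|7a|52|
→ t1 |61|7a|d6|96|66|7a|52|a9|
→ t2 |61|61|d6|7a|66|d6|52|96|

RES = [ 0x61  0x61  0xd6  0x7a  0x66  0xd6  0x52  0x96 ]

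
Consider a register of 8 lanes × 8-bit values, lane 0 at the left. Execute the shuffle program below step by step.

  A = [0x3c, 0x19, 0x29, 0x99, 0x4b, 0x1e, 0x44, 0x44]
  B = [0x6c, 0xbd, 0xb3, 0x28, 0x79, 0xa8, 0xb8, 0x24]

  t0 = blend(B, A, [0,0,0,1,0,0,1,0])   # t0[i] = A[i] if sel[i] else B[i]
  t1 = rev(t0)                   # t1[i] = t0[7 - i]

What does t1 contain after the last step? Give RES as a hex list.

t0 = [0x6c, 0xbd, 0xb3, 0x99, 0x79, 0xa8, 0x44, 0x24]
t1 = [0x24, 0x44, 0xa8, 0x79, 0x99, 0xb3, 0xbd, 0x6c]

RES = [ 0x24  0x44  0xa8  0x79  0x99  0xb3  0xbd  0x6c ]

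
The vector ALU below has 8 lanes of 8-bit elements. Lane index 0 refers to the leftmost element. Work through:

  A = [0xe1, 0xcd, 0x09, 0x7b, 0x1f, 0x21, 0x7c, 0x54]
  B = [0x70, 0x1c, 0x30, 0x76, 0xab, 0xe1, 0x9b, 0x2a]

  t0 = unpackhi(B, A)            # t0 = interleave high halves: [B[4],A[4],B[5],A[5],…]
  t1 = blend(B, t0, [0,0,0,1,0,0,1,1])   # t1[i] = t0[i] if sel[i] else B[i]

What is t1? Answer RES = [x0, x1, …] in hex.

→ t0 |ab|1f|e1|21|9b|7c|2a|54|
→ t1 |70|1c|30|21|ab|e1|2a|54|

RES = [ 0x70  0x1c  0x30  0x21  0xab  0xe1  0x2a  0x54 ]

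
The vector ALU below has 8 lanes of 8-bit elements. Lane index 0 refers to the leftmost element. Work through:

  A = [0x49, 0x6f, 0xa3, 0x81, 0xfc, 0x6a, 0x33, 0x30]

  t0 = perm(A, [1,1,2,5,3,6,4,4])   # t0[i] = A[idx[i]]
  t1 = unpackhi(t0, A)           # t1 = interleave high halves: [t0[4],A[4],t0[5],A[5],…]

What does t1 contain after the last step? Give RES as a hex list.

RES = [0x81, 0xfc, 0x33, 0x6a, 0xfc, 0x33, 0xfc, 0x30]

  t0: 6f 6f a3 6a 81 33 fc fc
  t1: 81 fc 33 6a fc 33 fc 30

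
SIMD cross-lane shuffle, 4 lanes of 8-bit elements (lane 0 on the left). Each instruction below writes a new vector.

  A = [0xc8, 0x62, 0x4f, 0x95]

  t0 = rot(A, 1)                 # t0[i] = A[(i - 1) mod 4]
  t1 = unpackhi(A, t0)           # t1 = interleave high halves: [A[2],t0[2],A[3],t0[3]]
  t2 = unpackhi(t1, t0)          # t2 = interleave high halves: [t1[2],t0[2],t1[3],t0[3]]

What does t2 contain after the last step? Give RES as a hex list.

→ t0 |95|c8|62|4f|
→ t1 |4f|62|95|4f|
→ t2 |95|62|4f|4f|

RES = [ 0x95  0x62  0x4f  0x4f ]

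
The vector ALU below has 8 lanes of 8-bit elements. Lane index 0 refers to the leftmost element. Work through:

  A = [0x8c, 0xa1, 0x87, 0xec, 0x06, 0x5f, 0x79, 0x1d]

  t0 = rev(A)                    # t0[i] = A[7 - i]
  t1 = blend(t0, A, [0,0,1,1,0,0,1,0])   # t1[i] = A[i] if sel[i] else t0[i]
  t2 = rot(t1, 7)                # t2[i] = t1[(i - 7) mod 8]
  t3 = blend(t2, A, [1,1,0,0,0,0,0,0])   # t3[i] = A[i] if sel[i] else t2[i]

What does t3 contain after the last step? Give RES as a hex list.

t0 = [0x1d, 0x79, 0x5f, 0x06, 0xec, 0x87, 0xa1, 0x8c]
t1 = [0x1d, 0x79, 0x87, 0xec, 0xec, 0x87, 0x79, 0x8c]
t2 = [0x79, 0x87, 0xec, 0xec, 0x87, 0x79, 0x8c, 0x1d]
t3 = [0x8c, 0xa1, 0xec, 0xec, 0x87, 0x79, 0x8c, 0x1d]

RES = [ 0x8c  0xa1  0xec  0xec  0x87  0x79  0x8c  0x1d ]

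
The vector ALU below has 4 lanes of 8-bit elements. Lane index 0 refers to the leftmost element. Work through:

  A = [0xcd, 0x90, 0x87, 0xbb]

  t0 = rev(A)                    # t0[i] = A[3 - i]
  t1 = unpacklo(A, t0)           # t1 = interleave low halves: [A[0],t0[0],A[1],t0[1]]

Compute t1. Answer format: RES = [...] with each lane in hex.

RES = [0xcd, 0xbb, 0x90, 0x87]

t0 = [0xbb, 0x87, 0x90, 0xcd]
t1 = [0xcd, 0xbb, 0x90, 0x87]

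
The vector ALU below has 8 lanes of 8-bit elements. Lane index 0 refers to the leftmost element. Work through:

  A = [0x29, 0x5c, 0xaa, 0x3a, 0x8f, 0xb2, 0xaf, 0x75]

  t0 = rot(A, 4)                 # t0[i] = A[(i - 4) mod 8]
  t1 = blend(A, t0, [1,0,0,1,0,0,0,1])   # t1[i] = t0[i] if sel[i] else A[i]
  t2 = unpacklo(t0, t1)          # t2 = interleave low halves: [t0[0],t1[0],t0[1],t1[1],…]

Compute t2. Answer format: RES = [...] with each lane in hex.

RES = [ 0x8f  0x8f  0xb2  0x5c  0xaf  0xaa  0x75  0x75 ]

t0 = [0x8f, 0xb2, 0xaf, 0x75, 0x29, 0x5c, 0xaa, 0x3a]
t1 = [0x8f, 0x5c, 0xaa, 0x75, 0x8f, 0xb2, 0xaf, 0x3a]
t2 = [0x8f, 0x8f, 0xb2, 0x5c, 0xaf, 0xaa, 0x75, 0x75]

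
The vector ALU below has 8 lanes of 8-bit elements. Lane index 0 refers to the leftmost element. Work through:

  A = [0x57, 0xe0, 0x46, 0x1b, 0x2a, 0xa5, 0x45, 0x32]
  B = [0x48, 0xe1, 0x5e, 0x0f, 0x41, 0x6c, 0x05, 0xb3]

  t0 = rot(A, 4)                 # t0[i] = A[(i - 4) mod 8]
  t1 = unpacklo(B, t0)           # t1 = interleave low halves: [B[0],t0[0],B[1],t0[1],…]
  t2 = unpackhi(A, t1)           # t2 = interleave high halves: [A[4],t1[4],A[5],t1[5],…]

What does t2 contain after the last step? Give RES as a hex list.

→ t0 |2a|a5|45|32|57|e0|46|1b|
→ t1 |48|2a|e1|a5|5e|45|0f|32|
→ t2 |2a|5e|a5|45|45|0f|32|32|

RES = [0x2a, 0x5e, 0xa5, 0x45, 0x45, 0x0f, 0x32, 0x32]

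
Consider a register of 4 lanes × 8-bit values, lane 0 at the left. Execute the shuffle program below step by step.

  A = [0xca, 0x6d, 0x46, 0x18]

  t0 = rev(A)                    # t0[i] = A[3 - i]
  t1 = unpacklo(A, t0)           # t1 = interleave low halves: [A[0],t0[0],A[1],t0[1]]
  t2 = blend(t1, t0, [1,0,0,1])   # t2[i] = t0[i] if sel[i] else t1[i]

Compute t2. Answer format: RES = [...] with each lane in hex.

RES = [0x18, 0x18, 0x6d, 0xca]

t0 = [0x18, 0x46, 0x6d, 0xca]
t1 = [0xca, 0x18, 0x6d, 0x46]
t2 = [0x18, 0x18, 0x6d, 0xca]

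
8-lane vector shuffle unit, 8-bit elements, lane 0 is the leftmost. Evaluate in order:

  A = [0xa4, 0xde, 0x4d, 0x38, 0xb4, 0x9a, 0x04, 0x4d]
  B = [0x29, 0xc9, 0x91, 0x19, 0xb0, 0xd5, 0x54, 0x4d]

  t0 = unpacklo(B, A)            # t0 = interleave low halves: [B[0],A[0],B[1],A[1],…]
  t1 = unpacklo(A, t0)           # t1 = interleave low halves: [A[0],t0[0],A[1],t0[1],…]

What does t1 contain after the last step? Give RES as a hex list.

RES = [ 0xa4  0x29  0xde  0xa4  0x4d  0xc9  0x38  0xde ]

→ t0 |29|a4|c9|de|91|4d|19|38|
→ t1 |a4|29|de|a4|4d|c9|38|de|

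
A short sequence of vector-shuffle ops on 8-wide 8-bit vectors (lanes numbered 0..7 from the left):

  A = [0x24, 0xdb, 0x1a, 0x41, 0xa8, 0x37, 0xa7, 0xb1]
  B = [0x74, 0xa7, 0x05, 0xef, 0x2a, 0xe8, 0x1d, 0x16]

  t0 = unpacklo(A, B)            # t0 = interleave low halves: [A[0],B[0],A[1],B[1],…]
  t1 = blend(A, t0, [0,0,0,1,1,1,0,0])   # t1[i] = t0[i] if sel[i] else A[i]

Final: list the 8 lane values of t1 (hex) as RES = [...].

t0 = [0x24, 0x74, 0xdb, 0xa7, 0x1a, 0x05, 0x41, 0xef]
t1 = [0x24, 0xdb, 0x1a, 0xa7, 0x1a, 0x05, 0xa7, 0xb1]

RES = [0x24, 0xdb, 0x1a, 0xa7, 0x1a, 0x05, 0xa7, 0xb1]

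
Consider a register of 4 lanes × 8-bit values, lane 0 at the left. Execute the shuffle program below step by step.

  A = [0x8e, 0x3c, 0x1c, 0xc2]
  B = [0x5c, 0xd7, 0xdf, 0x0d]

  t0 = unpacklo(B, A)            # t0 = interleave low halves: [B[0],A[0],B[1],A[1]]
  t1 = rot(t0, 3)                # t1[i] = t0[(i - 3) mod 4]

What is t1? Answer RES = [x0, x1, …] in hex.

RES = [ 0x8e  0xd7  0x3c  0x5c ]

t0 = [0x5c, 0x8e, 0xd7, 0x3c]
t1 = [0x8e, 0xd7, 0x3c, 0x5c]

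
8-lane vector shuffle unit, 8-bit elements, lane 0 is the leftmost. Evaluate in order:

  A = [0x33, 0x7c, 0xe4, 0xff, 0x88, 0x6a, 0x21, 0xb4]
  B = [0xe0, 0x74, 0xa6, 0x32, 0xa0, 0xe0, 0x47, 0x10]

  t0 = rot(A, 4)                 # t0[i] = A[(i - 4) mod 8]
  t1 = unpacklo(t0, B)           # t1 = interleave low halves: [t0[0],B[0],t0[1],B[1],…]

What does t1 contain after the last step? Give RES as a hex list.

t0 = [0x88, 0x6a, 0x21, 0xb4, 0x33, 0x7c, 0xe4, 0xff]
t1 = [0x88, 0xe0, 0x6a, 0x74, 0x21, 0xa6, 0xb4, 0x32]

RES = [ 0x88  0xe0  0x6a  0x74  0x21  0xa6  0xb4  0x32 ]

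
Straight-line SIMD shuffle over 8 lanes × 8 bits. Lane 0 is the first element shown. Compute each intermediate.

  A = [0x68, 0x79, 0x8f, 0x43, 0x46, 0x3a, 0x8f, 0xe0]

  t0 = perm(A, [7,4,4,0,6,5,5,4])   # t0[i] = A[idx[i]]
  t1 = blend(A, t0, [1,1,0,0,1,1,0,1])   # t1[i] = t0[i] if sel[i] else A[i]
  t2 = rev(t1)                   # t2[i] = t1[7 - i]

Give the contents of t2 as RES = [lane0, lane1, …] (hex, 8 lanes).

RES = [0x46, 0x8f, 0x3a, 0x8f, 0x43, 0x8f, 0x46, 0xe0]

t0 = [0xe0, 0x46, 0x46, 0x68, 0x8f, 0x3a, 0x3a, 0x46]
t1 = [0xe0, 0x46, 0x8f, 0x43, 0x8f, 0x3a, 0x8f, 0x46]
t2 = [0x46, 0x8f, 0x3a, 0x8f, 0x43, 0x8f, 0x46, 0xe0]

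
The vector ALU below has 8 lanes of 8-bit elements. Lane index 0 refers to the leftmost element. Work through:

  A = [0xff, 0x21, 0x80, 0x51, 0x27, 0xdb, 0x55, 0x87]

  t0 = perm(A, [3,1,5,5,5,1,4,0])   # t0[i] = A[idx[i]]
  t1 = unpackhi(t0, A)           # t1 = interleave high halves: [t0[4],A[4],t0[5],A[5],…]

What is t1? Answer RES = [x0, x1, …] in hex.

  t0: 51 21 db db db 21 27 ff
  t1: db 27 21 db 27 55 ff 87

RES = [ 0xdb  0x27  0x21  0xdb  0x27  0x55  0xff  0x87 ]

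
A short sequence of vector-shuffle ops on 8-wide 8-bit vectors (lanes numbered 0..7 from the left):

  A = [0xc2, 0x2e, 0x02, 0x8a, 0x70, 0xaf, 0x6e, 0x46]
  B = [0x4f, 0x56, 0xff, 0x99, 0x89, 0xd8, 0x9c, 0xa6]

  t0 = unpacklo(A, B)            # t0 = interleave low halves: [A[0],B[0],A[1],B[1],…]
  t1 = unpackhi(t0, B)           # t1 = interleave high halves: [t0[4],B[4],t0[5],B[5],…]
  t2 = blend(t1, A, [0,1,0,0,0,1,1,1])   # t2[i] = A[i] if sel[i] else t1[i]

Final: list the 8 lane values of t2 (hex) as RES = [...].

RES = [0x02, 0x2e, 0xff, 0xd8, 0x8a, 0xaf, 0x6e, 0x46]

t0 = [0xc2, 0x4f, 0x2e, 0x56, 0x02, 0xff, 0x8a, 0x99]
t1 = [0x02, 0x89, 0xff, 0xd8, 0x8a, 0x9c, 0x99, 0xa6]
t2 = [0x02, 0x2e, 0xff, 0xd8, 0x8a, 0xaf, 0x6e, 0x46]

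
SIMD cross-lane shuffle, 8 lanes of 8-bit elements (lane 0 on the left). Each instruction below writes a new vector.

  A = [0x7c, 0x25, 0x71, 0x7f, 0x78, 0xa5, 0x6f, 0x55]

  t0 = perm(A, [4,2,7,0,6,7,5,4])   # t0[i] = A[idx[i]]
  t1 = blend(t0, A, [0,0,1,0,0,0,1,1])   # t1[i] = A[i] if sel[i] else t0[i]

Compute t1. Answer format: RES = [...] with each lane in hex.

RES = [0x78, 0x71, 0x71, 0x7c, 0x6f, 0x55, 0x6f, 0x55]

  t0: 78 71 55 7c 6f 55 a5 78
  t1: 78 71 71 7c 6f 55 6f 55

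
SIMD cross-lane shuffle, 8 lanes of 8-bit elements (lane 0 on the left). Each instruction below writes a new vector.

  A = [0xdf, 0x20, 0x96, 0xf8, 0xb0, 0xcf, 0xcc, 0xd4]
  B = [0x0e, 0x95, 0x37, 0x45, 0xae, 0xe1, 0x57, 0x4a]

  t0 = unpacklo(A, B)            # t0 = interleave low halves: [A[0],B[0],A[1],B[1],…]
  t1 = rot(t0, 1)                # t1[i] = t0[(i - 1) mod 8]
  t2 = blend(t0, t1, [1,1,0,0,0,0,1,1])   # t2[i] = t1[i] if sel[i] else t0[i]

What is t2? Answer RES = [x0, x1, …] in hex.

RES = [0x45, 0xdf, 0x20, 0x95, 0x96, 0x37, 0x37, 0xf8]

t0 = [0xdf, 0x0e, 0x20, 0x95, 0x96, 0x37, 0xf8, 0x45]
t1 = [0x45, 0xdf, 0x0e, 0x20, 0x95, 0x96, 0x37, 0xf8]
t2 = [0x45, 0xdf, 0x20, 0x95, 0x96, 0x37, 0x37, 0xf8]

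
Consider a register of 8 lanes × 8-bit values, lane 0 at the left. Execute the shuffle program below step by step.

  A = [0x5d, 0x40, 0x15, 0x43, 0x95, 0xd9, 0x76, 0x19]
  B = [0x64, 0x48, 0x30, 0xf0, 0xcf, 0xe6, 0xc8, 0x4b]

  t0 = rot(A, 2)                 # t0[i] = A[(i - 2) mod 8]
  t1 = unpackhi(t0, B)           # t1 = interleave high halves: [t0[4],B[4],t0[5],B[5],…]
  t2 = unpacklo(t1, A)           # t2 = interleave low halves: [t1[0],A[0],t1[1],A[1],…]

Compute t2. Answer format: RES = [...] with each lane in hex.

RES = [0x15, 0x5d, 0xcf, 0x40, 0x43, 0x15, 0xe6, 0x43]

→ t0 |76|19|5d|40|15|43|95|d9|
→ t1 |15|cf|43|e6|95|c8|d9|4b|
→ t2 |15|5d|cf|40|43|15|e6|43|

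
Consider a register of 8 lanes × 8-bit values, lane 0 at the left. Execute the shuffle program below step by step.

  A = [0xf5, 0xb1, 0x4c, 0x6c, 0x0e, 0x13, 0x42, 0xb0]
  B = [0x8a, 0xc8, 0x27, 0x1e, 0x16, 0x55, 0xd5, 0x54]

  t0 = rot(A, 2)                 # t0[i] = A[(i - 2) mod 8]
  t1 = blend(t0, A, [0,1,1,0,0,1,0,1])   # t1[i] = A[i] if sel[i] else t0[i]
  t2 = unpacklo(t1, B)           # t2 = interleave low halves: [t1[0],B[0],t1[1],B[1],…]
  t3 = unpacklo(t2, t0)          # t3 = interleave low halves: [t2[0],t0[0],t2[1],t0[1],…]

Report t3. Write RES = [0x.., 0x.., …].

t0 = [0x42, 0xb0, 0xf5, 0xb1, 0x4c, 0x6c, 0x0e, 0x13]
t1 = [0x42, 0xb1, 0x4c, 0xb1, 0x4c, 0x13, 0x0e, 0xb0]
t2 = [0x42, 0x8a, 0xb1, 0xc8, 0x4c, 0x27, 0xb1, 0x1e]
t3 = [0x42, 0x42, 0x8a, 0xb0, 0xb1, 0xf5, 0xc8, 0xb1]

RES = [ 0x42  0x42  0x8a  0xb0  0xb1  0xf5  0xc8  0xb1 ]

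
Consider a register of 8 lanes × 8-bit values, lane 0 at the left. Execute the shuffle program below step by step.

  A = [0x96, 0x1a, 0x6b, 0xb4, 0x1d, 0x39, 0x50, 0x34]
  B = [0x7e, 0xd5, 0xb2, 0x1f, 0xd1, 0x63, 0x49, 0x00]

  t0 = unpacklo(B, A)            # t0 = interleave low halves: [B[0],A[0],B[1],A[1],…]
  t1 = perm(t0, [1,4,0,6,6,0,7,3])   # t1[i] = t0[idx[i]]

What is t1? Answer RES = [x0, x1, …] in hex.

RES = [0x96, 0xb2, 0x7e, 0x1f, 0x1f, 0x7e, 0xb4, 0x1a]

t0 = [0x7e, 0x96, 0xd5, 0x1a, 0xb2, 0x6b, 0x1f, 0xb4]
t1 = [0x96, 0xb2, 0x7e, 0x1f, 0x1f, 0x7e, 0xb4, 0x1a]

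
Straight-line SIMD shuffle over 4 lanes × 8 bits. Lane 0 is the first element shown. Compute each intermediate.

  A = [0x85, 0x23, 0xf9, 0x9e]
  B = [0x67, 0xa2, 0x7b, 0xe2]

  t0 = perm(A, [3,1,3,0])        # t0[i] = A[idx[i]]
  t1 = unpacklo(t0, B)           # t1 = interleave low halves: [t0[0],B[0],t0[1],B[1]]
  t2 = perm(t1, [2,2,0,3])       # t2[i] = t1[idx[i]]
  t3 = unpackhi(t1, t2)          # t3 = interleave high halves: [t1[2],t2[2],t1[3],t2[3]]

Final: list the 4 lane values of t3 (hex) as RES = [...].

RES = [ 0x23  0x9e  0xa2  0xa2 ]

  t0: 9e 23 9e 85
  t1: 9e 67 23 a2
  t2: 23 23 9e a2
  t3: 23 9e a2 a2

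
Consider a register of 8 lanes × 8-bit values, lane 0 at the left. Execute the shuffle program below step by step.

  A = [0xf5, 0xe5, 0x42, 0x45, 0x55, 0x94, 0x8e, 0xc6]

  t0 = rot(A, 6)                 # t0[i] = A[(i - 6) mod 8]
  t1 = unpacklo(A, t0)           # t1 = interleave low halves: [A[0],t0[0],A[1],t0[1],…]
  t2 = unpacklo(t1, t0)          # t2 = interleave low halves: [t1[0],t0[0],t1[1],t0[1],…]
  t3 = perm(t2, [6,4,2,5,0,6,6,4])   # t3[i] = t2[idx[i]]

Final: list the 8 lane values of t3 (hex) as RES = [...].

t0 = [0x42, 0x45, 0x55, 0x94, 0x8e, 0xc6, 0xf5, 0xe5]
t1 = [0xf5, 0x42, 0xe5, 0x45, 0x42, 0x55, 0x45, 0x94]
t2 = [0xf5, 0x42, 0x42, 0x45, 0xe5, 0x55, 0x45, 0x94]
t3 = [0x45, 0xe5, 0x42, 0x55, 0xf5, 0x45, 0x45, 0xe5]

RES = [ 0x45  0xe5  0x42  0x55  0xf5  0x45  0x45  0xe5 ]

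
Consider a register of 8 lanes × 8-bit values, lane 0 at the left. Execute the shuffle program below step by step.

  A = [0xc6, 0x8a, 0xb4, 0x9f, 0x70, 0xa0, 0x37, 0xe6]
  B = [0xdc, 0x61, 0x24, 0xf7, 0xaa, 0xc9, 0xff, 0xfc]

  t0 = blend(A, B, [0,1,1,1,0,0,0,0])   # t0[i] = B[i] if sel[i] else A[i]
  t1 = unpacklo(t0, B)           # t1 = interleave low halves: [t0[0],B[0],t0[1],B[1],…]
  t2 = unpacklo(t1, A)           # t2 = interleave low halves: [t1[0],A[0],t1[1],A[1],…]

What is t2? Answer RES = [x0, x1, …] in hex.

RES = [0xc6, 0xc6, 0xdc, 0x8a, 0x61, 0xb4, 0x61, 0x9f]

  t0: c6 61 24 f7 70 a0 37 e6
  t1: c6 dc 61 61 24 24 f7 f7
  t2: c6 c6 dc 8a 61 b4 61 9f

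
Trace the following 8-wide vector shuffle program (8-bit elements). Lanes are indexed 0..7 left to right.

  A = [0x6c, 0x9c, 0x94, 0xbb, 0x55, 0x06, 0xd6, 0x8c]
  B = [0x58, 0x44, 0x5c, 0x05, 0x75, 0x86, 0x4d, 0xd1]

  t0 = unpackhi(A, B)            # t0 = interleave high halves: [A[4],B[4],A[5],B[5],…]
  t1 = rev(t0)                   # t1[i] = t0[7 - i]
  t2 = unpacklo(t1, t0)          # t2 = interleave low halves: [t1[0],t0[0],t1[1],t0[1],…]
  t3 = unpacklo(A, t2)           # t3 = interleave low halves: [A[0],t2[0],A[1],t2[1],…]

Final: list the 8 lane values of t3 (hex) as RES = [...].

RES = [0x6c, 0xd1, 0x9c, 0x55, 0x94, 0x8c, 0xbb, 0x75]

  t0: 55 75 06 86 d6 4d 8c d1
  t1: d1 8c 4d d6 86 06 75 55
  t2: d1 55 8c 75 4d 06 d6 86
  t3: 6c d1 9c 55 94 8c bb 75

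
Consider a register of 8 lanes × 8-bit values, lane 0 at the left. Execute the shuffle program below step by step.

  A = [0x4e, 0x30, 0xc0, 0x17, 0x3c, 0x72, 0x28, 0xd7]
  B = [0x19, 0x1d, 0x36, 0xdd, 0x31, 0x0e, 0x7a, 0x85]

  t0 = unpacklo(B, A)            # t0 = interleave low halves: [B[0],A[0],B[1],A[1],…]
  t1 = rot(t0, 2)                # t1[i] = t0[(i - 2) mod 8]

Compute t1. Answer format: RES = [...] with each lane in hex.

→ t0 |19|4e|1d|30|36|c0|dd|17|
→ t1 |dd|17|19|4e|1d|30|36|c0|

RES = [0xdd, 0x17, 0x19, 0x4e, 0x1d, 0x30, 0x36, 0xc0]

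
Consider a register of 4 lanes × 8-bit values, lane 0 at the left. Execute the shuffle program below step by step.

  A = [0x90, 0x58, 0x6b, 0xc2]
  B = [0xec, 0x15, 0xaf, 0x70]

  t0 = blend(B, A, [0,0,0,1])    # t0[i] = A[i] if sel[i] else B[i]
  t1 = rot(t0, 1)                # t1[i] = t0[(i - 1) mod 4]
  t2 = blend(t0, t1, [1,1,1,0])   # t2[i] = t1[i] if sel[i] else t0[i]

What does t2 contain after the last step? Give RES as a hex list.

→ t0 |ec|15|af|c2|
→ t1 |c2|ec|15|af|
→ t2 |c2|ec|15|c2|

RES = [ 0xc2  0xec  0x15  0xc2 ]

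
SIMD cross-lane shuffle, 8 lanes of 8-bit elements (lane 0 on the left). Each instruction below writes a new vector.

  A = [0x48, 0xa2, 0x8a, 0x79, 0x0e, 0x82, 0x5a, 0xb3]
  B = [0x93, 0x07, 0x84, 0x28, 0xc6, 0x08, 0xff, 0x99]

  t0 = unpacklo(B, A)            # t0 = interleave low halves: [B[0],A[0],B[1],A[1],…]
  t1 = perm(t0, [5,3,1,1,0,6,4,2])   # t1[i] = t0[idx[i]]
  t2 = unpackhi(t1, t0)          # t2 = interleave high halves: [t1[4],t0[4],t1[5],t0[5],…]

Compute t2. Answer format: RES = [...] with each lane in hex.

RES = [0x93, 0x84, 0x28, 0x8a, 0x84, 0x28, 0x07, 0x79]

  t0: 93 48 07 a2 84 8a 28 79
  t1: 8a a2 48 48 93 28 84 07
  t2: 93 84 28 8a 84 28 07 79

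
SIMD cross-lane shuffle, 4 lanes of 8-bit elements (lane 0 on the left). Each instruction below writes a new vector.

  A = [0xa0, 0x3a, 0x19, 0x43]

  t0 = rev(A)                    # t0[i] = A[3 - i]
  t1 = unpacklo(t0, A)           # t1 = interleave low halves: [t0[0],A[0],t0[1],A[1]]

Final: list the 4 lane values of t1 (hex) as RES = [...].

  t0: 43 19 3a a0
  t1: 43 a0 19 3a

RES = [ 0x43  0xa0  0x19  0x3a ]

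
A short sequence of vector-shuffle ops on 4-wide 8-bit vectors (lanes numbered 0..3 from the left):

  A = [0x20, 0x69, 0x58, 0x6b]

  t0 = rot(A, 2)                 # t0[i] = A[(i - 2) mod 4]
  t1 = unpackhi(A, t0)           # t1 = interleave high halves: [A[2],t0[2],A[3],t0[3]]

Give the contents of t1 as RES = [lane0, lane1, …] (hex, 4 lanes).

RES = [ 0x58  0x20  0x6b  0x69 ]

  t0: 58 6b 20 69
  t1: 58 20 6b 69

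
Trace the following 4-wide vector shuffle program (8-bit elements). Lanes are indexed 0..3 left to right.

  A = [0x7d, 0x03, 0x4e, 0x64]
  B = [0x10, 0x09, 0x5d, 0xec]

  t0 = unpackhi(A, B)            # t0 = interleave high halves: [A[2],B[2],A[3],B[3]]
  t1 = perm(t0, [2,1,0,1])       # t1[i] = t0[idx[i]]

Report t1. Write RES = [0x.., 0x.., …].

  t0: 4e 5d 64 ec
  t1: 64 5d 4e 5d

RES = [ 0x64  0x5d  0x4e  0x5d ]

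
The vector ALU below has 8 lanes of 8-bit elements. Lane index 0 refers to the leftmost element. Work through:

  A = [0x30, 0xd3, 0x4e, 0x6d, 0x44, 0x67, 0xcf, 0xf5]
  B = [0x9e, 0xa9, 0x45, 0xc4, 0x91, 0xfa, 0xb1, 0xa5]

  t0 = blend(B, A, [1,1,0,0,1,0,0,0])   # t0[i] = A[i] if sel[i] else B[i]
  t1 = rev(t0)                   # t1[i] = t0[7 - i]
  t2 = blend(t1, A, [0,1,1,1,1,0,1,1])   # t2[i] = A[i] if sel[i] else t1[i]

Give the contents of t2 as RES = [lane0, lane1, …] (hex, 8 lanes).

t0 = [0x30, 0xd3, 0x45, 0xc4, 0x44, 0xfa, 0xb1, 0xa5]
t1 = [0xa5, 0xb1, 0xfa, 0x44, 0xc4, 0x45, 0xd3, 0x30]
t2 = [0xa5, 0xd3, 0x4e, 0x6d, 0x44, 0x45, 0xcf, 0xf5]

RES = [0xa5, 0xd3, 0x4e, 0x6d, 0x44, 0x45, 0xcf, 0xf5]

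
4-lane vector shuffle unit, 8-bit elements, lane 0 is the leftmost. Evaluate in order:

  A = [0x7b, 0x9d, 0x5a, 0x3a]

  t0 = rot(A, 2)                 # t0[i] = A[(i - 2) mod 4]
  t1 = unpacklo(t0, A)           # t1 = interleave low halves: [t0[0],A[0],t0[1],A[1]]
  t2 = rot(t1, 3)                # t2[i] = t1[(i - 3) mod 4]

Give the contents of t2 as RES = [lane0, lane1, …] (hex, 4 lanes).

t0 = [0x5a, 0x3a, 0x7b, 0x9d]
t1 = [0x5a, 0x7b, 0x3a, 0x9d]
t2 = [0x7b, 0x3a, 0x9d, 0x5a]

RES = [ 0x7b  0x3a  0x9d  0x5a ]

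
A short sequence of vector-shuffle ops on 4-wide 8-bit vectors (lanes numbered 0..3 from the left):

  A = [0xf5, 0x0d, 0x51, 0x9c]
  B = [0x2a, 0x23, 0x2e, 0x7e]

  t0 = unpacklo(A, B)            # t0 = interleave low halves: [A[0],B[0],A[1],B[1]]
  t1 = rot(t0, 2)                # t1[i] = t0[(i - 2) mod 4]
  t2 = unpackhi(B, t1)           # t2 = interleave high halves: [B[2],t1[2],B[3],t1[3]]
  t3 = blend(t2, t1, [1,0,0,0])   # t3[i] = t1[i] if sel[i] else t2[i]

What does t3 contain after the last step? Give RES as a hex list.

t0 = [0xf5, 0x2a, 0x0d, 0x23]
t1 = [0x0d, 0x23, 0xf5, 0x2a]
t2 = [0x2e, 0xf5, 0x7e, 0x2a]
t3 = [0x0d, 0xf5, 0x7e, 0x2a]

RES = [0x0d, 0xf5, 0x7e, 0x2a]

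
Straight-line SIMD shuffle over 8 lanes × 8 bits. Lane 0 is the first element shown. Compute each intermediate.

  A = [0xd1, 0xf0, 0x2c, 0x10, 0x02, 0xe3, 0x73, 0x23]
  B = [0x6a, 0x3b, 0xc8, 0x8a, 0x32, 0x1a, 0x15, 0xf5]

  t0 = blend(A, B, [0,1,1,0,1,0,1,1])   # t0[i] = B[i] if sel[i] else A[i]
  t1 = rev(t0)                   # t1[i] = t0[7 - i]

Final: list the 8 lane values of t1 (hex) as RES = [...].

  t0: d1 3b c8 10 32 e3 15 f5
  t1: f5 15 e3 32 10 c8 3b d1

RES = [ 0xf5  0x15  0xe3  0x32  0x10  0xc8  0x3b  0xd1 ]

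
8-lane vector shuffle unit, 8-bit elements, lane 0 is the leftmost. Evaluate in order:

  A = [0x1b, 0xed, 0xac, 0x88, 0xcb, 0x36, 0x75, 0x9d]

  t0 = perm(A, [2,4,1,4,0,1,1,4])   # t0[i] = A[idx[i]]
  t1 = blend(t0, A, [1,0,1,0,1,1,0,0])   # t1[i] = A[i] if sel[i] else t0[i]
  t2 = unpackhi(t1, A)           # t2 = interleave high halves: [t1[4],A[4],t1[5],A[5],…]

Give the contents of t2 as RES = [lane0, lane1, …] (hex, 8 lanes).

t0 = [0xac, 0xcb, 0xed, 0xcb, 0x1b, 0xed, 0xed, 0xcb]
t1 = [0x1b, 0xcb, 0xac, 0xcb, 0xcb, 0x36, 0xed, 0xcb]
t2 = [0xcb, 0xcb, 0x36, 0x36, 0xed, 0x75, 0xcb, 0x9d]

RES = [0xcb, 0xcb, 0x36, 0x36, 0xed, 0x75, 0xcb, 0x9d]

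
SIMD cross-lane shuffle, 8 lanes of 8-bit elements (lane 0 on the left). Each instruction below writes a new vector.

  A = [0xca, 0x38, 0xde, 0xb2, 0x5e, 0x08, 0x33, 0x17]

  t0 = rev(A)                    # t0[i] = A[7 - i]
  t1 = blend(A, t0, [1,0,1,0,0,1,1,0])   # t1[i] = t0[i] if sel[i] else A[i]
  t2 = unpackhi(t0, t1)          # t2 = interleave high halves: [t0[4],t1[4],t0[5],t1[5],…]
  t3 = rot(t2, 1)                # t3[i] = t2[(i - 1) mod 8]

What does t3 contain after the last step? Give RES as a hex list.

  t0: 17 33 08 5e b2 de 38 ca
  t1: 17 38 08 b2 5e de 38 17
  t2: b2 5e de de 38 38 ca 17
  t3: 17 b2 5e de de 38 38 ca

RES = [0x17, 0xb2, 0x5e, 0xde, 0xde, 0x38, 0x38, 0xca]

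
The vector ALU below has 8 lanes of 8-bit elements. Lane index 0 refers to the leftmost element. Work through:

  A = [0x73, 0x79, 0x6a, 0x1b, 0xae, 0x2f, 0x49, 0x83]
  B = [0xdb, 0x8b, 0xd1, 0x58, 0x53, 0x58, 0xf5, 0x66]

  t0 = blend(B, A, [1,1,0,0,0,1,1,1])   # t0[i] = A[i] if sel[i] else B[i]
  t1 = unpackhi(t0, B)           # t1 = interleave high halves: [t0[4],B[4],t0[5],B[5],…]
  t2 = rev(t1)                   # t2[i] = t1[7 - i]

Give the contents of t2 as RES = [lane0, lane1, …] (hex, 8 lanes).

RES = [0x66, 0x83, 0xf5, 0x49, 0x58, 0x2f, 0x53, 0x53]

  t0: 73 79 d1 58 53 2f 49 83
  t1: 53 53 2f 58 49 f5 83 66
  t2: 66 83 f5 49 58 2f 53 53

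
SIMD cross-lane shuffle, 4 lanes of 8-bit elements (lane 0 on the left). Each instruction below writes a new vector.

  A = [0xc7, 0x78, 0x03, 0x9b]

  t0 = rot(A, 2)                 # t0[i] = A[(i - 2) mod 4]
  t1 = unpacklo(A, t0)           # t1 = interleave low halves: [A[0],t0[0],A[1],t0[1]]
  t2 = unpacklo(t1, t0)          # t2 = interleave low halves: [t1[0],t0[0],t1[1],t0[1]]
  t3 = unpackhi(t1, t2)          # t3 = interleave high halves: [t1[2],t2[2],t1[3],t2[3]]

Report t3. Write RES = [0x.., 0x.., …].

RES = [ 0x78  0x03  0x9b  0x9b ]

→ t0 |03|9b|c7|78|
→ t1 |c7|03|78|9b|
→ t2 |c7|03|03|9b|
→ t3 |78|03|9b|9b|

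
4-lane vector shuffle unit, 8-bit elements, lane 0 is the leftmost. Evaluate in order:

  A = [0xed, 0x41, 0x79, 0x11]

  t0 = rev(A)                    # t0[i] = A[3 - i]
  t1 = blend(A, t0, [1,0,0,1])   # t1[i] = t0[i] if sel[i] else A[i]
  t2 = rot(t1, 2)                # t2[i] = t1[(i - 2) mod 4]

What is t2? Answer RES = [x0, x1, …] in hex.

RES = [0x79, 0xed, 0x11, 0x41]

t0 = [0x11, 0x79, 0x41, 0xed]
t1 = [0x11, 0x41, 0x79, 0xed]
t2 = [0x79, 0xed, 0x11, 0x41]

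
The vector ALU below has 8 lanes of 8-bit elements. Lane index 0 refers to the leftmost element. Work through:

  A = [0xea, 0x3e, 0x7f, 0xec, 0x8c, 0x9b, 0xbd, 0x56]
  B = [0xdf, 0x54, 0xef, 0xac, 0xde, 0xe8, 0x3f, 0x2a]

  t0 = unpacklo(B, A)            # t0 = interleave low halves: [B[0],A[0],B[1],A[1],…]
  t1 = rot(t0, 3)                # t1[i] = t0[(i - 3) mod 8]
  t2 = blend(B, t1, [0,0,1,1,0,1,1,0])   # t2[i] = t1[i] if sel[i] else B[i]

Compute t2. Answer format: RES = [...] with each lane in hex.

RES = [ 0xdf  0x54  0xec  0xdf  0xde  0x54  0x3e  0x2a ]

→ t0 |df|ea|54|3e|ef|7f|ac|ec|
→ t1 |7f|ac|ec|df|ea|54|3e|ef|
→ t2 |df|54|ec|df|de|54|3e|2a|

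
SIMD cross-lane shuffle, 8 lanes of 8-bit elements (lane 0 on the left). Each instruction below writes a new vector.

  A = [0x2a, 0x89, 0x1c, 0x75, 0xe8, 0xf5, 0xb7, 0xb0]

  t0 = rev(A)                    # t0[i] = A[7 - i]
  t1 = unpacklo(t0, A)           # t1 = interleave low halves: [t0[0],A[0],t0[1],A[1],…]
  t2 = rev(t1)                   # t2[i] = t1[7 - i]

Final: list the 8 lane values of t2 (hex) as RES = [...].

→ t0 |b0|b7|f5|e8|75|1c|89|2a|
→ t1 |b0|2a|b7|89|f5|1c|e8|75|
→ t2 |75|e8|1c|f5|89|b7|2a|b0|

RES = [0x75, 0xe8, 0x1c, 0xf5, 0x89, 0xb7, 0x2a, 0xb0]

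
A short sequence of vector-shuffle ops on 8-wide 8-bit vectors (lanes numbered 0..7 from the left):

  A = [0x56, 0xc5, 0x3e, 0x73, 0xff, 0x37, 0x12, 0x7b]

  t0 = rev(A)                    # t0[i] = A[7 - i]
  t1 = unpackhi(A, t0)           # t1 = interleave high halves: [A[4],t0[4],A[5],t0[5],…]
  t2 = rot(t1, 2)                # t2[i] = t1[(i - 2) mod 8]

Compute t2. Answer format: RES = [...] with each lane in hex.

RES = [ 0x7b  0x56  0xff  0x73  0x37  0x3e  0x12  0xc5 ]

→ t0 |7b|12|37|ff|73|3e|c5|56|
→ t1 |ff|73|37|3e|12|c5|7b|56|
→ t2 |7b|56|ff|73|37|3e|12|c5|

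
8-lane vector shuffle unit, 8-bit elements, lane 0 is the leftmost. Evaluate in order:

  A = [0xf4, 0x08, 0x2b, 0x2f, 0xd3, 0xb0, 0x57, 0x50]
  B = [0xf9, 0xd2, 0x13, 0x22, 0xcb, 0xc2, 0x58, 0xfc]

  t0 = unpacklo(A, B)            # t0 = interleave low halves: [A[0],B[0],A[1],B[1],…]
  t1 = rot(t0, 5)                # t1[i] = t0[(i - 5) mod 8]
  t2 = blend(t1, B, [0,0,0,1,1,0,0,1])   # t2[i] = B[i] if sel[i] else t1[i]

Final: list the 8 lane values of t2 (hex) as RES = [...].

RES = [ 0xd2  0x2b  0x13  0x22  0xcb  0xf4  0xf9  0xfc ]

  t0: f4 f9 08 d2 2b 13 2f 22
  t1: d2 2b 13 2f 22 f4 f9 08
  t2: d2 2b 13 22 cb f4 f9 fc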